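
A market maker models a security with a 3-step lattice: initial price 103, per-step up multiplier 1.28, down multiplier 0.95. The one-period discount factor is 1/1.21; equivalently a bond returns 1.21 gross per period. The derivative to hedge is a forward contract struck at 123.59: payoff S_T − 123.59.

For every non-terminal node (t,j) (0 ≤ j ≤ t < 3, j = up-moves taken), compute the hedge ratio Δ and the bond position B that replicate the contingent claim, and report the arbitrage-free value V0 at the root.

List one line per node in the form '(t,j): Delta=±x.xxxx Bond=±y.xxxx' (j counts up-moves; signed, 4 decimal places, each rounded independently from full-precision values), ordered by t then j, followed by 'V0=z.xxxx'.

(0,0): Delta=1.0000 Bond=-69.7633
(1,0): Delta=1.0000 Bond=-84.4136
(1,1): Delta=1.0000 Bond=-84.4136
(2,0): Delta=1.0000 Bond=-102.1405
(2,1): Delta=1.0000 Bond=-102.1405
(2,2): Delta=1.0000 Bond=-102.1405
V0=33.2367

Since d<R<u, set p* = (R−d)/(u−d) = 0.7879; price each node as the discounted p*-expectation of its children.
Terminal payoffs: V(3,0)=-35.2804, V(3,1)=-4.6044, V(3,2)=36.7274, V(3,3)=92.4167
(2,0): S=92.9575. Δ = (V_up−V_dn)/(S_up−S_dn) = (-4.6044−-35.2804)/(118.9856−88.3096) = 1.0000. V = [p*·-4.6044 + (1−p*)·-35.2804]/1.21 = -9.1830. B = V − Δ·S = -102.1405.
(2,1): S=125.2480. Δ = (V_up−V_dn)/(S_up−S_dn) = (36.7274−-4.6044)/(160.3174−118.9856) = 1.0000. V = [p*·36.7274 + (1−p*)·-4.6044]/1.21 = 23.1075. B = V − Δ·S = -102.1405.
(2,2): S=168.7552. Δ = (V_up−V_dn)/(S_up−S_dn) = (92.4167−36.7274)/(216.0067−160.3174) = 1.0000. V = [p*·92.4167 + (1−p*)·36.7274]/1.21 = 66.6147. B = V − Δ·S = -102.1405.
(1,0): S=97.8500. Δ = (V_up−V_dn)/(S_up−S_dn) = (23.1075−-9.1830)/(125.2480−92.9575) = 1.0000. V = [p*·23.1075 + (1−p*)·-9.1830]/1.21 = 13.4364. B = V − Δ·S = -84.4136.
(1,1): S=131.8400. Δ = (V_up−V_dn)/(S_up−S_dn) = (66.6147−23.1075)/(168.7552−125.2480) = 1.0000. V = [p*·66.6147 + (1−p*)·23.1075]/1.21 = 47.4264. B = V − Δ·S = -84.4136.
(0,0): S=103.0000. Δ = (V_up−V_dn)/(S_up−S_dn) = (47.4264−13.4364)/(131.8400−97.8500) = 1.0000. V = [p*·47.4264 + (1−p*)·13.4364]/1.21 = 33.2367. B = V − Δ·S = -69.7633.
The time-0 hedge costs 33.2367, which is the no-arbitrage price.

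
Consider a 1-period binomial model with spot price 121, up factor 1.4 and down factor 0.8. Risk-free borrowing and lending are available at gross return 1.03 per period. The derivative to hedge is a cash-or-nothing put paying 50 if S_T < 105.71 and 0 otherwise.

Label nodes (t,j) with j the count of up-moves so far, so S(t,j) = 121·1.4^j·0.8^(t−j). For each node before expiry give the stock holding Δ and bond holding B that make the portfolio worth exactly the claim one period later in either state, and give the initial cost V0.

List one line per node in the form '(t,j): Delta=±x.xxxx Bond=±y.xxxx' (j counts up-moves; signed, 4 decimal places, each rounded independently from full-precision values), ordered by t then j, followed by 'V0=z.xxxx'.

(0,0): Delta=-0.6887 Bond=113.2686
V0=29.9353

Under the risk-neutral measure, an up-move has probability p* = (R−d)/(u−d) = 0.3833 and values discount at R = 1.03.
At expiry t=1: V(1,0)=50.0000, V(1,1)=0.0000
  t=0,j=0: stock 121.0000 → up 169.4000 (V=0.0000), down 96.8000 (V=50.0000). Price 29.9353; hedge Δ=-0.6887, bond B=113.2686.
Root portfolio cost Δ·121+B reproduces V0=29.9353.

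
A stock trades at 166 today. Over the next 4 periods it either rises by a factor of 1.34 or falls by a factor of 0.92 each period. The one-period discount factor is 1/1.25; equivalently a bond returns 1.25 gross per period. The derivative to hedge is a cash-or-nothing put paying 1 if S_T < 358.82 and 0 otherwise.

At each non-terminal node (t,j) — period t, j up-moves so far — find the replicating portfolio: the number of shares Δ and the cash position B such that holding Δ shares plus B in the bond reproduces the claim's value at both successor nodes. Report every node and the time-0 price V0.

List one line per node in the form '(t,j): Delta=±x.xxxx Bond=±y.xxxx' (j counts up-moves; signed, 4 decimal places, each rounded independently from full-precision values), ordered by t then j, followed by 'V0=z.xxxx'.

Under the risk-neutral measure, an up-move has probability p* = (R−d)/(u−d) = 0.7857 and values discount at R = 1.25.
Terminal values V(4,·): V(4,0)=1.0000, V(4,1)=1.0000, V(4,2)=1.0000, V(4,3)=0.0000, V(4,4)=0.0000
(3,0): S=129.2622. Δ = (V_up−V_dn)/(S_up−S_dn) = (1.0000−1.0000)/(173.2114−118.9212) = 0.0000. V = [p*·1.0000 + (1−p*)·1.0000]/1.25 = 0.8000. B = V − Δ·S = 0.8000.
(3,1): S=188.2732. Δ = (V_up−V_dn)/(S_up−S_dn) = (1.0000−1.0000)/(252.2861−173.2114) = 0.0000. V = [p*·1.0000 + (1−p*)·1.0000]/1.25 = 0.8000. B = V − Δ·S = 0.8000.
(3,2): S=274.2240. Δ = (V_up−V_dn)/(S_up−S_dn) = (0.0000−1.0000)/(367.4602−252.2861) = -0.0087. V = [p*·0.0000 + (1−p*)·1.0000]/1.25 = 0.1714. B = V − Δ·S = 2.5524.
(3,3): S=399.4133. Δ = (V_up−V_dn)/(S_up−S_dn) = (0.0000−0.0000)/(535.2138−367.4602) = 0.0000. V = [p*·0.0000 + (1−p*)·0.0000]/1.25 = 0.0000. B = V − Δ·S = 0.0000.
(2,0): S=140.5024. Δ = (V_up−V_dn)/(S_up−S_dn) = (0.8000−0.8000)/(188.2732−129.2622) = 0.0000. V = [p*·0.8000 + (1−p*)·0.8000]/1.25 = 0.6400. B = V − Δ·S = 0.6400.
(2,1): S=204.6448. Δ = (V_up−V_dn)/(S_up−S_dn) = (0.1714−0.8000)/(274.2240−188.2732) = -0.0073. V = [p*·0.1714 + (1−p*)·0.8000]/1.25 = 0.2449. B = V − Δ·S = 1.7415.
(2,2): S=298.0696. Δ = (V_up−V_dn)/(S_up−S_dn) = (0.0000−0.1714)/(399.4133−274.2240) = -0.0014. V = [p*·0.0000 + (1−p*)·0.1714]/1.25 = 0.0294. B = V − Δ·S = 0.4376.
(1,0): S=152.7200. Δ = (V_up−V_dn)/(S_up−S_dn) = (0.2449−0.6400)/(204.6448−140.5024) = -0.0062. V = [p*·0.2449 + (1−p*)·0.6400]/1.25 = 0.2637. B = V − Δ·S = 1.2044.
(1,1): S=222.4400. Δ = (V_up−V_dn)/(S_up−S_dn) = (0.0294−0.2449)/(298.0696−204.6448) = -0.0023. V = [p*·0.0294 + (1−p*)·0.2449]/1.25 = 0.0605. B = V − Δ·S = 0.5736.
(0,0): S=166.0000. Δ = (V_up−V_dn)/(S_up−S_dn) = (0.0605−0.2637)/(222.4400−152.7200) = -0.0029. V = [p*·0.0605 + (1−p*)·0.2637]/1.25 = 0.0832. B = V − Δ·S = 0.5670.
Check: Δ(0,0)·S0 + B(0,0) = 0.0832 = V0.

(0,0): Delta=-0.0029 Bond=0.5670
(1,0): Delta=-0.0062 Bond=1.2044
(1,1): Delta=-0.0023 Bond=0.5736
(2,0): Delta=0.0000 Bond=0.6400
(2,1): Delta=-0.0073 Bond=1.7415
(2,2): Delta=-0.0014 Bond=0.4376
(3,0): Delta=0.0000 Bond=0.8000
(3,1): Delta=0.0000 Bond=0.8000
(3,2): Delta=-0.0087 Bond=2.5524
(3,3): Delta=0.0000 Bond=0.0000
V0=0.0832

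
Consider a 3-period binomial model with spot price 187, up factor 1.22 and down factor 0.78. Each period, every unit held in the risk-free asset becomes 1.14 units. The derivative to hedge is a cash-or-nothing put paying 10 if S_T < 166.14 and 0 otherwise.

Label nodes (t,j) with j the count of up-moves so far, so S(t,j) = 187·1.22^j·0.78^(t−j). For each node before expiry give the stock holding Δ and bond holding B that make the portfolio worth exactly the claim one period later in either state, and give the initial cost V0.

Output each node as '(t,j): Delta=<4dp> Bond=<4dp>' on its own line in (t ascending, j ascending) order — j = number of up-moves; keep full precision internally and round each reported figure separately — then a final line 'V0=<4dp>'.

Risk-neutral probability p* = (R−d)/(u−d) = (1.14−0.78)/(1.22−0.78) = 0.8182.
At expiry t=3: V(3,0)=10.0000, V(3,1)=10.0000, V(3,2)=0.0000, V(3,3)=0.0000
Node (2,0) S=113.7708: V=(p*·10.0000+(1−p*)·10.0000)/1.14=8.7719; Δ=(10.0000−10.0000)/(138.8004−88.7412)=0.0000; B=V−Δ·S=8.7719
Node (2,1) S=177.9492: V=(p*·0.0000+(1−p*)·10.0000)/1.14=1.5949; Δ=(0.0000−10.0000)/(217.0980−138.8004)=-0.1277; B=V−Δ·S=24.3222
Node (2,2) S=278.3308: V=(p*·0.0000+(1−p*)·0.0000)/1.14=0.0000; Δ=(0.0000−0.0000)/(339.5636−217.0980)=0.0000; B=V−Δ·S=0.0000
Node (1,0) S=145.8600: V=(p*·1.5949+(1−p*)·8.7719)/1.14=2.5437; Δ=(1.5949−8.7719)/(177.9492−113.7708)=-0.1118; B=V−Δ·S=18.8551
Node (1,1) S=228.1400: V=(p*·0.0000+(1−p*)·1.5949)/1.14=0.2544; Δ=(0.0000−1.5949)/(278.3308−177.9492)=-0.0159; B=V−Δ·S=3.8791
Node (0,0) S=187.0000: V=(p*·0.2544+(1−p*)·2.5437)/1.14=0.5883; Δ=(0.2544−2.5437)/(228.1400−145.8600)=-0.0278; B=V−Δ·S=5.7913
Check: Δ(0,0)·S0 + B(0,0) = 0.5883 = V0.

(0,0): Delta=-0.0278 Bond=5.7913
(1,0): Delta=-0.1118 Bond=18.8551
(1,1): Delta=-0.0159 Bond=3.8791
(2,0): Delta=0.0000 Bond=8.7719
(2,1): Delta=-0.1277 Bond=24.3222
(2,2): Delta=0.0000 Bond=0.0000
V0=0.5883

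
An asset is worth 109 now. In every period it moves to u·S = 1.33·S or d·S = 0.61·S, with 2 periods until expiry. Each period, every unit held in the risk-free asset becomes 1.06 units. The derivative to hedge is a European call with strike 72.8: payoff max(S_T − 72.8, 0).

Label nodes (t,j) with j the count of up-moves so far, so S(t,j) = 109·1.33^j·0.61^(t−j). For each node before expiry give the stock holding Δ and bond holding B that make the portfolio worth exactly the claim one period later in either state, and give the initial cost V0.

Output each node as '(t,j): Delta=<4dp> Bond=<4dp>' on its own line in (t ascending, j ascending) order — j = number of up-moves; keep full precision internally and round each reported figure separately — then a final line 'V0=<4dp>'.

(0,0): Delta=0.8547 Bond=-44.9148
(1,0): Delta=0.3265 Bond=-12.4939
(1,1): Delta=1.0000 Bond=-68.6792
V0=48.2434

Since d<R<u, set p* = (R−d)/(u−d) = 0.6250; price each node as the discounted p*-expectation of its children.
Payoff layer (t=2): V(2,0)=0.0000, V(2,1)=15.6317, V(2,2)=120.0101
Node (1,0) S=66.4900: V=(p*·15.6317+(1−p*)·0.0000)/1.06=9.2168; Δ=(15.6317−0.0000)/(88.4317−40.5589)=0.3265; B=V−Δ·S=-12.4939
Node (1,1) S=144.9700: V=(p*·120.0101+(1−p*)·15.6317)/1.06=76.2908; Δ=(120.0101−15.6317)/(192.8101−88.4317)=1.0000; B=V−Δ·S=-68.6792
Node (0,0) S=109.0000: V=(p*·76.2908+(1−p*)·9.2168)/1.06=48.2434; Δ=(76.2908−9.2168)/(144.9700−66.4900)=0.8547; B=V−Δ·S=-44.9148
Check: Δ(0,0)·S0 + B(0,0) = 48.2434 = V0.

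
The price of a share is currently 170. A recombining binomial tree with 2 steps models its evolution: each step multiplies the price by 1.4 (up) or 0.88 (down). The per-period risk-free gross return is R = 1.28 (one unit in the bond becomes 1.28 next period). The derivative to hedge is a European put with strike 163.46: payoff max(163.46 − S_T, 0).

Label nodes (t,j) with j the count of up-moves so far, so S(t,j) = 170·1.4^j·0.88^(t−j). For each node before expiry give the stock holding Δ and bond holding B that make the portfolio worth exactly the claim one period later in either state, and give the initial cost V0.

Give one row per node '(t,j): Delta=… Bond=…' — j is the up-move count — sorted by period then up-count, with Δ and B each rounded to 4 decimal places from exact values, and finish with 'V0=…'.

Under the risk-neutral measure, an up-move has probability p* = (R−d)/(u−d) = 0.7692 and values discount at R = 1.28.
At expiry t=2: V(2,0)=31.8120, V(2,1)=0.0000, V(2,2)=0.0000
Node (1,0) S=149.6000: V=(p*·0.0000+(1−p*)·31.8120)/1.28=5.7353; Δ=(0.0000−31.8120)/(209.4400−131.6480)=-0.4089; B=V−Δ·S=66.9123
Node (1,1) S=238.0000: V=(p*·0.0000+(1−p*)·0.0000)/1.28=0.0000; Δ=(0.0000−0.0000)/(333.2000−209.4400)=0.0000; B=V−Δ·S=0.0000
Node (0,0) S=170.0000: V=(p*·0.0000+(1−p*)·5.7353)/1.28=1.0340; Δ=(0.0000−5.7353)/(238.0000−149.6000)=-0.0649; B=V−Δ·S=12.0635
Check: Δ(0,0)·S0 + B(0,0) = 1.0340 = V0.

(0,0): Delta=-0.0649 Bond=12.0635
(1,0): Delta=-0.4089 Bond=66.9123
(1,1): Delta=0.0000 Bond=0.0000
V0=1.0340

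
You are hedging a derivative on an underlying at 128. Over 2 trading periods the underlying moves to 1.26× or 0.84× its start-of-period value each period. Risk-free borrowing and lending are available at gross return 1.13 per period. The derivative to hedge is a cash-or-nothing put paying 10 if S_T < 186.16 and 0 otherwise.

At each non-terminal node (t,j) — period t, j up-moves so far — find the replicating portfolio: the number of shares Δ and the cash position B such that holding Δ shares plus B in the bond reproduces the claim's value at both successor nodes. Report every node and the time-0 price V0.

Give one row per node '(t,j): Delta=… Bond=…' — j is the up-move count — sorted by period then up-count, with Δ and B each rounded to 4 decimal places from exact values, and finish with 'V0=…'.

(0,0): Delta=-0.1137 Bond=18.6463
(1,0): Delta=0.0000 Bond=8.8496
(1,1): Delta=-0.1476 Bond=26.5487
V0=4.0978

No-arbitrage ⇒ martingale measure with p* = (R−d)/(u−d) = 0.6905.
At expiry t=2: V(2,0)=10.0000, V(2,1)=10.0000, V(2,2)=0.0000
(1,0): S=107.5200. Δ = (V_up−V_dn)/(S_up−S_dn) = (10.0000−10.0000)/(135.4752−90.3168) = 0.0000. V = [p*·10.0000 + (1−p*)·10.0000]/1.13 = 8.8496. B = V − Δ·S = 8.8496.
(1,1): S=161.2800. Δ = (V_up−V_dn)/(S_up−S_dn) = (0.0000−10.0000)/(203.2128−135.4752) = -0.1476. V = [p*·0.0000 + (1−p*)·10.0000]/1.13 = 2.7391. B = V − Δ·S = 26.5487.
(0,0): S=128.0000. Δ = (V_up−V_dn)/(S_up−S_dn) = (2.7391−8.8496)/(161.2800−107.5200) = -0.1137. V = [p*·2.7391 + (1−p*)·8.8496]/1.13 = 4.0978. B = V − Δ·S = 18.6463.
The time-0 hedge costs 4.0978, which is the no-arbitrage price.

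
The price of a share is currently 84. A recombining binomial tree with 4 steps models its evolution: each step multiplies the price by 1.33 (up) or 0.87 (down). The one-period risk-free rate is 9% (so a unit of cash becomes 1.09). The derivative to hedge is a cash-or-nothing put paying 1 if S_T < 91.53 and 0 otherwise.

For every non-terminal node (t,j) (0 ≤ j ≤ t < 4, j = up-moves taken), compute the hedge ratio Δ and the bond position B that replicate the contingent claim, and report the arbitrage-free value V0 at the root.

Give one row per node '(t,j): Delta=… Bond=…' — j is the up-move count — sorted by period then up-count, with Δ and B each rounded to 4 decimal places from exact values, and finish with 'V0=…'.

Risk-neutral probability p* = (R−d)/(u−d) = (1.09−0.87)/(1.33−0.87) = 0.4783.
At expiry t=4: V(4,0)=1.0000, V(4,1)=1.0000, V(4,2)=0.0000, V(4,3)=0.0000, V(4,4)=0.0000
  t=3,j=0: stock 55.3143 → up 73.5680 (V=1.0000), down 48.1234 (V=1.0000). Price 0.9174; hedge Δ=0.0000, bond B=0.9174.
  t=3,j=1: stock 84.5609 → up 112.4660 (V=0.0000), down 73.5680 (V=1.0000). Price 0.4787; hedge Δ=-0.0257, bond B=2.6526.
  t=3,j=2: stock 129.2712 → up 171.9307 (V=0.0000), down 112.4660 (V=0.0000). Price 0.0000; hedge Δ=0.0000, bond B=0.0000.
  t=3,j=3: stock 197.6215 → up 262.8366 (V=0.0000), down 171.9307 (V=0.0000). Price 0.0000; hedge Δ=0.0000, bond B=0.0000.
  t=2,j=0: stock 63.5796 → up 84.5609 (V=0.4787), down 55.3143 (V=0.9174). Price 0.6492; hedge Δ=-0.0150, bond B=1.6030.
  t=2,j=1: stock 97.1964 → up 129.2712 (V=0.0000), down 84.5609 (V=0.4787). Price 0.2291; hedge Δ=-0.0107, bond B=1.2697.
  t=2,j=2: stock 148.5876 → up 197.6215 (V=0.0000), down 129.2712 (V=0.0000). Price 0.0000; hedge Δ=0.0000, bond B=0.0000.
  t=1,j=0: stock 73.0800 → up 97.1964 (V=0.2291), down 63.5796 (V=0.6492). Price 0.4113; hedge Δ=-0.0125, bond B=1.3244.
  t=1,j=1: stock 111.7200 → up 148.5876 (V=0.0000), down 97.1964 (V=0.2291). Price 0.1097; hedge Δ=-0.0045, bond B=0.6077.
  t=0,j=0: stock 84.0000 → up 111.7200 (V=0.1097), down 73.0800 (V=0.4113). Price 0.2450; hedge Δ=-0.0078, bond B=0.9006.
Each (Δ,B) replicates both successor values, so the strategy is self-financing and V0 is arbitrage-free.

(0,0): Delta=-0.0078 Bond=0.9006
(1,0): Delta=-0.0125 Bond=1.3244
(1,1): Delta=-0.0045 Bond=0.6077
(2,0): Delta=-0.0150 Bond=1.6030
(2,1): Delta=-0.0107 Bond=1.2697
(2,2): Delta=0.0000 Bond=0.0000
(3,0): Delta=0.0000 Bond=0.9174
(3,1): Delta=-0.0257 Bond=2.6526
(3,2): Delta=0.0000 Bond=0.0000
(3,3): Delta=0.0000 Bond=0.0000
V0=0.2450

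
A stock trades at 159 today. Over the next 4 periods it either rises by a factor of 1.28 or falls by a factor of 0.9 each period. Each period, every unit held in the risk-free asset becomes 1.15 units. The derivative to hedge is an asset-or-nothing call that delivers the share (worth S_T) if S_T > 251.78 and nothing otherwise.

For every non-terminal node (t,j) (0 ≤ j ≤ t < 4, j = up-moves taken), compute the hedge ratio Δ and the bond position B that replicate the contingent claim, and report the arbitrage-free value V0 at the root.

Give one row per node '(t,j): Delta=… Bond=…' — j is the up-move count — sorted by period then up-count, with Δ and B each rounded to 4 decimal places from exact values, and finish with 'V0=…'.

No-arbitrage ⇒ martingale measure with p* = (R−d)/(u−d) = 0.6579.
Payoff layer (t=4): V(4,0)=0.0000, V(4,1)=0.0000, V(4,2)=0.0000, V(4,3)=300.1025, V(4,4)=426.8124
Node (3,0) S=115.9110: V=(p*·0.0000+(1−p*)·0.0000)/1.15=0.0000; Δ=(0.0000−0.0000)/(148.3661−104.3199)=0.0000; B=V−Δ·S=0.0000
Node (3,1) S=164.8512: V=(p*·0.0000+(1−p*)·0.0000)/1.15=0.0000; Δ=(0.0000−0.0000)/(211.0095−148.3661)=0.0000; B=V−Δ·S=0.0000
Node (3,2) S=234.4550: V=(p*·300.1025+(1−p*)·0.0000)/1.15=171.6833; Δ=(300.1025−0.0000)/(300.1025−211.0095)=3.3684; B=V−Δ·S=-618.0600
Node (3,3) S=333.4472: V=(p*·426.8124+(1−p*)·300.1025)/1.15=333.4472; Δ=(426.8124−300.1025)/(426.8124−300.1025)=1.0000; B=V−Δ·S=0.0000
Node (2,0) S=128.7900: V=(p*·0.0000+(1−p*)·0.0000)/1.15=0.0000; Δ=(0.0000−0.0000)/(164.8512−115.9110)=0.0000; B=V−Δ·S=0.0000
Node (2,1) S=183.1680: V=(p*·171.6833+(1−p*)·0.0000)/1.15=98.2170; Δ=(171.6833−0.0000)/(234.4550−164.8512)=2.4666; B=V−Δ·S=-353.5812
Node (2,2) S=260.5056: V=(p*·333.4472+(1−p*)·171.6833)/1.15=241.8321; Δ=(333.4472−171.6833)/(333.4472−234.4550)=1.6341; B=V−Δ·S=-183.8622
Node (1,0) S=143.1000: V=(p*·98.2170+(1−p*)·0.0000)/1.15=56.1882; Δ=(98.2170−0.0000)/(183.1680−128.7900)=1.8062; B=V−Δ·S=-202.2776
Node (1,1) S=203.5200: V=(p*·241.8321+(1−p*)·98.2170)/1.15=167.5658; Δ=(241.8321−98.2170)/(260.5056−183.1680)=1.8570; B=V−Δ·S=-210.3687
Node (0,0) S=159.0000: V=(p*·167.5658+(1−p*)·56.1882)/1.15=112.5764; Δ=(167.5658−56.1882)/(203.5200−143.1000)=1.8434; B=V−Δ·S=-180.5223
Check: Δ(0,0)·S0 + B(0,0) = 112.5764 = V0.

(0,0): Delta=1.8434 Bond=-180.5223
(1,0): Delta=1.8062 Bond=-202.2776
(1,1): Delta=1.8570 Bond=-210.3687
(2,0): Delta=0.0000 Bond=0.0000
(2,1): Delta=2.4666 Bond=-353.5812
(2,2): Delta=1.6341 Bond=-183.8622
(3,0): Delta=0.0000 Bond=0.0000
(3,1): Delta=0.0000 Bond=0.0000
(3,2): Delta=3.3684 Bond=-618.0600
(3,3): Delta=1.0000 Bond=0.0000
V0=112.5764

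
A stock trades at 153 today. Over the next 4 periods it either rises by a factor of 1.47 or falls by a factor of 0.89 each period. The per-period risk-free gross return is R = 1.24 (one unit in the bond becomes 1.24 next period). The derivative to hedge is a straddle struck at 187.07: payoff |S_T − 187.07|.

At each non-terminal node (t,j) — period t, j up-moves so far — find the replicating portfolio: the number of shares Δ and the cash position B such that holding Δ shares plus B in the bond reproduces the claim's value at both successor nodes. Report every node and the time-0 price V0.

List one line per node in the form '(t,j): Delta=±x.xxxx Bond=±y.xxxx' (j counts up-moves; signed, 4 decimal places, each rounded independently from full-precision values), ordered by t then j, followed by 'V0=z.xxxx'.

(0,0): Delta=0.8579 Bond=-51.8523
(1,0): Delta=0.6132 Bond=-30.9747
(1,1): Delta=0.9553 Bond=-86.1943
(2,0): Delta=0.0359 Bond=31.5560
(2,1): Delta=0.8429 Bond=-84.3854
(2,2): Delta=1.0000 Bond=-121.6636
(3,0): Delta=-1.0000 Bond=150.8629
(3,1): Delta=0.4481 Bond=-34.2954
(3,2): Delta=1.0000 Bond=-150.8629
(3,3): Delta=1.0000 Bond=-150.8629
V0=79.4105

Since d<R<u, set p* = (R−d)/(u−d) = 0.6034; price each node as the discounted p*-expectation of its children.
At expiry t=4: V(4,0)=91.0744, V(4,1)=28.5154, V(4,2)=74.8123, V(4,3)=245.4771, V(4,4)=527.3618
Node (3,0) S=107.8603: V=(p*·28.5154+(1−p*)·91.0744)/1.24=43.0026; Δ=(28.5154−91.0744)/(158.5546−95.9956)=-1.0000; B=V−Δ·S=150.8629
Node (3,1) S=178.1512: V=(p*·74.8123+(1−p*)·28.5154)/1.24=45.5268; Δ=(74.8123−28.5154)/(261.8823−158.5546)=0.4481; B=V−Δ·S=-34.2954
Node (3,2) S=294.2498: V=(p*·245.4771+(1−p*)·74.8123)/1.24=143.3868; Δ=(245.4771−74.8123)/(432.5471−261.8823)=1.0000; B=V−Δ·S=-150.8629
Node (3,3) S=486.0080: V=(p*·527.3618+(1−p*)·245.4771)/1.24=335.1451; Δ=(527.3618−245.4771)/(714.4318−432.5471)=1.0000; B=V−Δ·S=-150.8629
Node (2,0) S=121.1913: V=(p*·45.5268+(1−p*)·43.0026)/1.24=35.9079; Δ=(45.5268−43.0026)/(178.1512−107.8603)=0.0359; B=V−Δ·S=31.5560
Node (2,1) S=200.1699: V=(p*·143.3868+(1−p*)·45.5268)/1.24=84.3389; Δ=(143.3868−45.5268)/(294.2498−178.1512)=0.8429; B=V−Δ·S=-84.3854
Node (2,2) S=330.6177: V=(p*·335.1451+(1−p*)·143.3868)/1.24=208.9541; Δ=(335.1451−143.3868)/(486.0080−294.2498)=1.0000; B=V−Δ·S=-121.6636
Node (1,0) S=136.1700: V=(p*·84.3389+(1−p*)·35.9079)/1.24=52.5270; Δ=(84.3389−35.9079)/(200.1699−121.1913)=0.6132; B=V−Δ·S=-30.9747
Node (1,1) S=224.9100: V=(p*·208.9541+(1−p*)·84.3389)/1.24=128.6594; Δ=(208.9541−84.3389)/(330.6177−200.1699)=0.9553; B=V−Δ·S=-86.1943
Node (0,0) S=153.0000: V=(p*·128.6594+(1−p*)·52.5270)/1.24=79.4105; Δ=(128.6594−52.5270)/(224.9100−136.1700)=0.8579; B=V−Δ·S=-51.8523
Root portfolio cost Δ·153+B reproduces V0=79.4105.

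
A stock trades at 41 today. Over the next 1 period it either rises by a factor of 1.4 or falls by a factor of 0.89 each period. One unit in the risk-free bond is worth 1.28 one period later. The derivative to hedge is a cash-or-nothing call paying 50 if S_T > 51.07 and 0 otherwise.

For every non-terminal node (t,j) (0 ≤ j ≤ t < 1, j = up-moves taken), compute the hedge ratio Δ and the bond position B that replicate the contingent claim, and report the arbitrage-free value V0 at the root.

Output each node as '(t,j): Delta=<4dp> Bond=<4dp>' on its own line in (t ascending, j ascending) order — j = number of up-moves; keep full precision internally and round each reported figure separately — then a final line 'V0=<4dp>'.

(0,0): Delta=2.3912 Bond=-68.1679
V0=29.8713

No-arbitrage ⇒ martingale measure with p* = (R−d)/(u−d) = 0.7647.
Payoff layer (t=1): V(1,0)=0.0000, V(1,1)=50.0000
Node (0,0) S=41.0000: V=(p*·50.0000+(1−p*)·0.0000)/1.28=29.8713; Δ=(50.0000−0.0000)/(57.4000−36.4900)=2.3912; B=V−Δ·S=-68.1679
Root portfolio cost Δ·41+B reproduces V0=29.8713.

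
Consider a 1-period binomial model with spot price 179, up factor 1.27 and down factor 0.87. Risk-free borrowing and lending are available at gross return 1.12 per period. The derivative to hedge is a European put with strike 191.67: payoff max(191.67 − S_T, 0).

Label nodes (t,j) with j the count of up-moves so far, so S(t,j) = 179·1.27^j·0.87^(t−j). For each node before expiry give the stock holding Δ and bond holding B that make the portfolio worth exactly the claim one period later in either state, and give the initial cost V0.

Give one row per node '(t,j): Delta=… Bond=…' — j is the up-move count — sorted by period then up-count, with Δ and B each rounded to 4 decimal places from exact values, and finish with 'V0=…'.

(0,0): Delta=-0.5020 Bond=101.8835
V0=12.0335

The replicating-portfolio and risk-neutral prices coincide; use p* = (1.12−0.87)/(1.27−0.87) = 0.6250 for the latter.
Payoff layer (t=1): V(1,0)=35.9400, V(1,1)=0.0000
(0,0): S=179.0000. Δ = (V_up−V_dn)/(S_up−S_dn) = (0.0000−35.9400)/(227.3300−155.7300) = -0.5020. V = [p*·0.0000 + (1−p*)·35.9400]/1.12 = 12.0335. B = V − Δ·S = 101.8835.
Self-financing check: at every node Δ·S+B equals the discounted successor values.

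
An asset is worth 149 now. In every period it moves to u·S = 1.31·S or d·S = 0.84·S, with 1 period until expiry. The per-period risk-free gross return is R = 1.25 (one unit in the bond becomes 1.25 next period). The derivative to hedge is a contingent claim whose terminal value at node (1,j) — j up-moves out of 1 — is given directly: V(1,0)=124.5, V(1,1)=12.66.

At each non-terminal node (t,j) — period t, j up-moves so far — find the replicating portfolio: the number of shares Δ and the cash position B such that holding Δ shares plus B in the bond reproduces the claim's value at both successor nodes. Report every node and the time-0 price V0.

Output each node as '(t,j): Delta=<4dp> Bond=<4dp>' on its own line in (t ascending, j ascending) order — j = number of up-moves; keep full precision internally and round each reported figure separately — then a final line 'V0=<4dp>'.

No-arbitrage ⇒ martingale measure with p* = (R−d)/(u−d) = 0.8723.
Payoff layer (t=1): V(1,0)=124.5000, V(1,1)=12.6600
Node (0,0) S=149.0000: V=(p*·12.6600+(1−p*)·124.5000)/1.25=21.5500; Δ=(12.6600−124.5000)/(195.1900−125.1600)=-1.5970; B=V−Δ·S=259.5074
Each (Δ,B) replicates both successor values, so the strategy is self-financing and V0 is arbitrage-free.

(0,0): Delta=-1.5970 Bond=259.5074
V0=21.5500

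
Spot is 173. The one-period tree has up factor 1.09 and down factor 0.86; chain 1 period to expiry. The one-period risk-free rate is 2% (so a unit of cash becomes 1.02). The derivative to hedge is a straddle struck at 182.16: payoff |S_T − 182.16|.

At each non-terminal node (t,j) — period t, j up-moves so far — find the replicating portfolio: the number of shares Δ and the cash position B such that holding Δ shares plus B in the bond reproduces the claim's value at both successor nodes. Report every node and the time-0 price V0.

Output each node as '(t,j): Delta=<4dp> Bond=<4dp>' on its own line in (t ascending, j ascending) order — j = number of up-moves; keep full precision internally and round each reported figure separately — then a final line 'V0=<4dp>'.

No-arbitrage ⇒ martingale measure with p* = (R−d)/(u−d) = 0.6957.
Terminal payoffs: V(1,0)=33.3800, V(1,1)=6.4100
Node (0,0) S=173.0000: V=(p*·6.4100+(1−p*)·33.3800)/1.02=14.3316; Δ=(6.4100−33.3800)/(188.5700−148.7800)=-0.6778; B=V−Δ·S=131.5925
The time-0 hedge costs 14.3316, which is the no-arbitrage price.

(0,0): Delta=-0.6778 Bond=131.5925
V0=14.3316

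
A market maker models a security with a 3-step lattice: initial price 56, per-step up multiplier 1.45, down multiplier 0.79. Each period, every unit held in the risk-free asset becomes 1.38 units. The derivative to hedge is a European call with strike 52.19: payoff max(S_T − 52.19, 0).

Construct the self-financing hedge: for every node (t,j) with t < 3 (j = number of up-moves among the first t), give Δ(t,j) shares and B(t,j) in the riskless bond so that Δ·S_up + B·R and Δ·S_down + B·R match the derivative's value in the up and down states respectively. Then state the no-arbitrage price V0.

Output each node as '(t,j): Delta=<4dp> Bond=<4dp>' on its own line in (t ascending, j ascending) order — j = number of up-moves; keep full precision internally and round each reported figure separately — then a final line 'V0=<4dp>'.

Risk-neutral probability p* = (R−d)/(u−d) = (1.38−0.79)/(1.45−0.79) = 0.8939.
Terminal payoffs: V(3,0)=0.0000, V(3,1)=0.0000, V(3,2)=40.8246, V(3,3)=118.5330
(2,0): S=34.9496. Δ = (V_up−V_dn)/(S_up−S_dn) = (0.0000−0.0000)/(50.6769−27.6102) = 0.0000. V = [p*·0.0000 + (1−p*)·0.0000]/1.38 = 0.0000. B = V − Δ·S = 0.0000.
(2,1): S=64.1480. Δ = (V_up−V_dn)/(S_up−S_dn) = (40.8246−0.0000)/(93.0146−50.6769) = 0.9643. V = [p*·40.8246 + (1−p*)·0.0000]/1.38 = 26.4454. B = V − Δ·S = -35.4100.
(2,2): S=117.7400. Δ = (V_up−V_dn)/(S_up−S_dn) = (118.5330−40.8246)/(170.7230−93.0146) = 1.0000. V = [p*·118.5330 + (1−p*)·40.8246]/1.38 = 79.9212. B = V − Δ·S = -37.8188.
(1,0): S=44.2400. Δ = (V_up−V_dn)/(S_up−S_dn) = (26.4454−0.0000)/(64.1480−34.9496) = 0.9057. V = [p*·26.4454 + (1−p*)·0.0000]/1.38 = 17.1309. B = V − Δ·S = -22.9380.
(1,1): S=81.2000. Δ = (V_up−V_dn)/(S_up−S_dn) = (79.9212−26.4454)/(117.7400−64.1480) = 0.9978. V = [p*·79.9212 + (1−p*)·26.4454]/1.38 = 53.8040. B = V − Δ·S = -27.2198.
(0,0): S=56.0000. Δ = (V_up−V_dn)/(S_up−S_dn) = (53.8040−17.1309)/(81.2000−44.2400) = 0.9922. V = [p*·53.8040 + (1−p*)·17.1309]/1.38 = 36.1699. B = V − Δ·S = -19.3954.
Each (Δ,B) replicates both successor values, so the strategy is self-financing and V0 is arbitrage-free.

(0,0): Delta=0.9922 Bond=-19.3954
(1,0): Delta=0.9057 Bond=-22.9380
(1,1): Delta=0.9978 Bond=-27.2198
(2,0): Delta=0.0000 Bond=0.0000
(2,1): Delta=0.9643 Bond=-35.4100
(2,2): Delta=1.0000 Bond=-37.8188
V0=36.1699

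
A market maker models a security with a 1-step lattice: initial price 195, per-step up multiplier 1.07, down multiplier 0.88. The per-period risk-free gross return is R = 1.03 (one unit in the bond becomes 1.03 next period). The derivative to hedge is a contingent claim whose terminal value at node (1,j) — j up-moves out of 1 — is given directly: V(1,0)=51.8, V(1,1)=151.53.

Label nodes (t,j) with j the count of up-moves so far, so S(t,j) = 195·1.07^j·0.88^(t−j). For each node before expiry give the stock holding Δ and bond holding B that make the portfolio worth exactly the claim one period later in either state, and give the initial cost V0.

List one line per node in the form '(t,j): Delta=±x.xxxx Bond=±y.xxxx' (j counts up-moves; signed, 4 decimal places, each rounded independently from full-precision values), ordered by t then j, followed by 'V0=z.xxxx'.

(0,0): Delta=2.6918 Bond=-398.1625
V0=126.7322

Risk-neutral probability p* = (R−d)/(u−d) = (1.03−0.88)/(1.07−0.88) = 0.7895.
Payoff layer (t=1): V(1,0)=51.8000, V(1,1)=151.5300
Node (0,0) S=195.0000: V=(p*·151.5300+(1−p*)·51.8000)/1.03=126.7322; Δ=(151.5300−51.8000)/(208.6500−171.6000)=2.6918; B=V−Δ·S=-398.1625
Check: Δ(0,0)·S0 + B(0,0) = 126.7322 = V0.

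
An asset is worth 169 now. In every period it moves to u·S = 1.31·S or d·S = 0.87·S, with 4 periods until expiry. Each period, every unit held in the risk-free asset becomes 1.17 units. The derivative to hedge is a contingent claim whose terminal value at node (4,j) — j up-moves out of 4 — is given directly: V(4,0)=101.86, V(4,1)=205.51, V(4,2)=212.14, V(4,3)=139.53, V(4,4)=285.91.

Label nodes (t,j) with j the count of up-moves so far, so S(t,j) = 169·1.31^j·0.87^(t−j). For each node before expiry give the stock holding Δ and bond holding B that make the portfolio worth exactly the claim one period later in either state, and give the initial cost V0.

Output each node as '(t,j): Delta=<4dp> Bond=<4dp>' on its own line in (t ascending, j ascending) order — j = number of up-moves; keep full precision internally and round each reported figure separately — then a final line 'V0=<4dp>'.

(0,0): Delta=0.1586 Bond=78.3681
(1,0): Delta=-0.2302 Bond=148.8527
(1,1): Delta=0.2791 Bond=65.0151
(2,0): Delta=0.5695 Bond=71.8699
(2,1): Delta=-0.4780 Bond=221.8919
(2,2): Delta=0.5137 Bond=8.0164
(3,0): Delta=2.1168 Bond=-88.1063
(3,1): Delta=0.0899 Bond=164.4450
(3,2): Delta=-0.6540 Bond=304.0254
(3,3): Delta=0.8756 Bond=-128.1224
V0=105.1709

Since d<R<u, set p* = (R−d)/(u−d) = 0.6818; price each node as the discounted p*-expectation of its children.
Terminal payoffs: V(4,0)=101.8600, V(4,1)=205.5100, V(4,2)=212.1400, V(4,3)=139.5300, V(4,4)=285.9100
(3,0): S=111.2870. Δ = (V_up−V_dn)/(S_up−S_dn) = (205.5100−101.8600)/(145.7860−96.8197) = 2.1168. V = [p*·205.5100 + (1−p*)·101.8600]/1.17 = 147.4619. B = V − Δ·S = -88.1063.
(3,1): S=167.5701. Δ = (V_up−V_dn)/(S_up−S_dn) = (212.1400−205.5100)/(219.5168−145.7860) = 0.0899. V = [p*·212.1400 + (1−p*)·205.5100]/1.17 = 179.5132. B = V − Δ·S = 164.4450.
(3,2): S=252.3182. Δ = (V_up−V_dn)/(S_up−S_dn) = (139.5300−212.1400)/(330.5368−219.5168) = -0.6540. V = [p*·139.5300 + (1−p*)·212.1400]/1.17 = 139.0027. B = V − Δ·S = 304.0254.
(3,3): S=379.9274. Δ = (V_up−V_dn)/(S_up−S_dn) = (285.9100−139.5300)/(497.7049−330.5368) = 0.8756. V = [p*·285.9100 + (1−p*)·139.5300]/1.17 = 204.5594. B = V − Δ·S = -128.1224.
(2,0): S=127.9161. Δ = (V_up−V_dn)/(S_up−S_dn) = (179.5132−147.4619)/(167.5701−111.2870) = 0.5695. V = [p*·179.5132 + (1−p*)·147.4619]/1.17 = 144.7137. B = V − Δ·S = 71.8699.
(2,1): S=192.6093. Δ = (V_up−V_dn)/(S_up−S_dn) = (139.0027−179.5132)/(252.3182−167.5701) = -0.4780. V = [p*·139.0027 + (1−p*)·179.5132]/1.17 = 129.8226. B = V − Δ·S = 221.8919.
(2,2): S=290.0209. Δ = (V_up−V_dn)/(S_up−S_dn) = (204.5594−139.0027)/(379.9274−252.3182) = 0.5137. V = [p*·204.5594 + (1−p*)·139.0027]/1.17 = 157.0090. B = V − Δ·S = 8.0164.
(1,0): S=147.0300. Δ = (V_up−V_dn)/(S_up−S_dn) = (129.8226−144.7137)/(192.6093−127.9161) = -0.2302. V = [p*·129.8226 + (1−p*)·144.7137]/1.17 = 115.0091. B = V − Δ·S = 148.8527.
(1,1): S=221.3900. Δ = (V_up−V_dn)/(S_up−S_dn) = (157.0090−129.8226)/(290.0209−192.6093) = 0.2791. V = [p*·157.0090 + (1−p*)·129.8226]/1.17 = 126.8023. B = V − Δ·S = 65.0151.
(0,0): S=169.0000. Δ = (V_up−V_dn)/(S_up−S_dn) = (126.8023−115.0091)/(221.3900−147.0300) = 0.1586. V = [p*·126.8023 + (1−p*)·115.0091]/1.17 = 105.1709. B = V − Δ·S = 78.3681.
Each (Δ,B) replicates both successor values, so the strategy is self-financing and V0 is arbitrage-free.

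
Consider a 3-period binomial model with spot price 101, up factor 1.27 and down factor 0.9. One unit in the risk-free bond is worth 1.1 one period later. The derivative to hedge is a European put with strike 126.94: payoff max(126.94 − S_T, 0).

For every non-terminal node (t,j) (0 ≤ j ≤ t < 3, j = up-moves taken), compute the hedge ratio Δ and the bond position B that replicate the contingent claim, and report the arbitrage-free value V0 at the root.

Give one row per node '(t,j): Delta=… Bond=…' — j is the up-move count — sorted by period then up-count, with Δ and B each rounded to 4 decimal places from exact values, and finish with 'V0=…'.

(0,0): Delta=-0.3944 Bond=49.6479
(1,0): Delta=-0.7126 Bond=83.5321
(1,1): Delta=-0.2028 Bond=30.0311
(2,0): Delta=-1.0000 Bond=115.4000
(2,1): Delta=-0.5394 Bond=71.8979
(2,2): Delta=0.0000 Bond=0.0000
V0=9.8111

No-arbitrage ⇒ martingale measure with p* = (R−d)/(u−d) = 0.5405.
Terminal payoffs: V(3,0)=53.3110, V(3,1)=23.0413, V(3,2)=0.0000, V(3,3)=0.0000
(2,0): S=81.8100. Δ = (V_up−V_dn)/(S_up−S_dn) = (23.0413−53.3110)/(103.8987−73.6290) = -1.0000. V = [p*·23.0413 + (1−p*)·53.3110]/1.1 = 33.5900. B = V − Δ·S = 115.4000.
(2,1): S=115.4430. Δ = (V_up−V_dn)/(S_up−S_dn) = (0.0000−23.0413)/(146.6126−103.8987) = -0.5394. V = [p*·0.0000 + (1−p*)·23.0413]/1.1 = 9.6241. B = V − Δ·S = 71.8979.
(2,2): S=162.9029. Δ = (V_up−V_dn)/(S_up−S_dn) = (0.0000−0.0000)/(206.8867−146.6126) = 0.0000. V = [p*·0.0000 + (1−p*)·0.0000]/1.1 = 0.0000. B = V − Δ·S = 0.0000.
(1,0): S=90.9000. Δ = (V_up−V_dn)/(S_up−S_dn) = (9.6241−33.5900)/(115.4430−81.8100) = -0.7126. V = [p*·9.6241 + (1−p*)·33.5900]/1.1 = 18.7595. B = V − Δ·S = 83.5321.
(1,1): S=128.2700. Δ = (V_up−V_dn)/(S_up−S_dn) = (0.0000−9.6241)/(162.9029−115.4430) = -0.2028. V = [p*·0.0000 + (1−p*)·9.6241]/1.1 = 4.0199. B = V − Δ·S = 30.0311.
(0,0): S=101.0000. Δ = (V_up−V_dn)/(S_up−S_dn) = (4.0199−18.7595)/(128.2700−90.9000) = -0.3944. V = [p*·4.0199 + (1−p*)·18.7595]/1.1 = 9.8111. B = V − Δ·S = 49.6479.
Check: Δ(0,0)·S0 + B(0,0) = 9.8111 = V0.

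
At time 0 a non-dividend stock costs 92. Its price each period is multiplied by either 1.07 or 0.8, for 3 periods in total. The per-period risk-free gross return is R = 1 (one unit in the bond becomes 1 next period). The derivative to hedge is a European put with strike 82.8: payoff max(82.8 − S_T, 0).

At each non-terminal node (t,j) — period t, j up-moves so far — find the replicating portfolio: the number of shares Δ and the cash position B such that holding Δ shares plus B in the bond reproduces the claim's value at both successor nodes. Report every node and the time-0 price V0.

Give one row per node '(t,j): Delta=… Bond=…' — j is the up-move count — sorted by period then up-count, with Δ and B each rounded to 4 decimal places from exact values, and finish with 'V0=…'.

(0,0): Delta=-0.3492 Bond=35.7011
(1,0): Delta=-0.9454 Bond=79.5854
(1,1): Delta=-0.1931 Bond=20.3416
(2,0): Delta=-1.0000 Bond=82.8000
(2,1): Delta=-0.9311 Bond=78.4603
(2,2): Delta=0.0000 Bond=0.0000
V0=3.5793

No-arbitrage ⇒ martingale measure with p* = (R−d)/(u−d) = 0.7407.
Terminal payoffs: V(3,0)=35.6960, V(3,1)=19.7984, V(3,2)=0.0000, V(3,3)=0.0000
(2,0): S=58.8800. Δ = (V_up−V_dn)/(S_up−S_dn) = (19.7984−35.6960)/(63.0016−47.1040) = -1.0000. V = [p*·19.7984 + (1−p*)·35.6960]/1 = 23.9200. B = V − Δ·S = 82.8000.
(2,1): S=78.7520. Δ = (V_up−V_dn)/(S_up−S_dn) = (0.0000−19.7984)/(84.2646−63.0016) = -0.9311. V = [p*·0.0000 + (1−p*)·19.7984]/1 = 5.1329. B = V − Δ·S = 78.4603.
(2,2): S=105.3308. Δ = (V_up−V_dn)/(S_up−S_dn) = (0.0000−0.0000)/(112.7040−84.2646) = 0.0000. V = [p*·0.0000 + (1−p*)·0.0000]/1 = 0.0000. B = V − Δ·S = 0.0000.
(1,0): S=73.6000. Δ = (V_up−V_dn)/(S_up−S_dn) = (5.1329−23.9200)/(78.7520−58.8800) = -0.9454. V = [p*·5.1329 + (1−p*)·23.9200]/1 = 10.0036. B = V − Δ·S = 79.5854.
(1,1): S=98.4400. Δ = (V_up−V_dn)/(S_up−S_dn) = (0.0000−5.1329)/(105.3308−78.7520) = -0.1931. V = [p*·0.0000 + (1−p*)·5.1329]/1 = 1.3308. B = V − Δ·S = 20.3416.
(0,0): S=92.0000. Δ = (V_up−V_dn)/(S_up−S_dn) = (1.3308−10.0036)/(98.4400−73.6000) = -0.3492. V = [p*·1.3308 + (1−p*)·10.0036]/1 = 3.5793. B = V − Δ·S = 35.7011.
Self-financing check: at every node Δ·S+B equals the discounted successor values.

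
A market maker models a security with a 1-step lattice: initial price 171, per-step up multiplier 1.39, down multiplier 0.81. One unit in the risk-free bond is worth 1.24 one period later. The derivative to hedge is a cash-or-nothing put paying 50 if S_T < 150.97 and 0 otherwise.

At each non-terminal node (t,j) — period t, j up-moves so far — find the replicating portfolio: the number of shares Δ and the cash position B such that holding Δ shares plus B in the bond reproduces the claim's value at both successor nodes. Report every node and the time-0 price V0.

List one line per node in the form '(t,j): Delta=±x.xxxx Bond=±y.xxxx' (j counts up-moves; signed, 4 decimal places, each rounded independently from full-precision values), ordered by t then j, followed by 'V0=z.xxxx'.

(0,0): Delta=-0.5041 Bond=96.6352
V0=10.4283

The replicating-portfolio and risk-neutral prices coincide; use p* = (1.24−0.81)/(1.39−0.81) = 0.7414 for the latter.
Terminal payoffs: V(1,0)=50.0000, V(1,1)=0.0000
(0,0): S=171.0000. Δ = (V_up−V_dn)/(S_up−S_dn) = (0.0000−50.0000)/(237.6900−138.5100) = -0.5041. V = [p*·0.0000 + (1−p*)·50.0000]/1.24 = 10.4283. B = V − Δ·S = 96.6352.
The time-0 hedge costs 10.4283, which is the no-arbitrage price.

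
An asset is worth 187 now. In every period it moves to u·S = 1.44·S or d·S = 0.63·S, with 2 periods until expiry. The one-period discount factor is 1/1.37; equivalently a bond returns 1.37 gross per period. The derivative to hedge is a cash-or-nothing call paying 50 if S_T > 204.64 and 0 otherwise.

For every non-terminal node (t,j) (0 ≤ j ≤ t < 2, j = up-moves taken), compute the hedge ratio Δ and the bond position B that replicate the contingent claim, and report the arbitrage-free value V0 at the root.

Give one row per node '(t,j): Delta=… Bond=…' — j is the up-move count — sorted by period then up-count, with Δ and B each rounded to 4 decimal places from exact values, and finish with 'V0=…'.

No-arbitrage ⇒ martingale measure with p* = (R−d)/(u−d) = 0.9136.
Terminal payoffs: V(2,0)=0.0000, V(2,1)=0.0000, V(2,2)=50.0000
(1,0): S=117.8100. Δ = (V_up−V_dn)/(S_up−S_dn) = (0.0000−0.0000)/(169.6464−74.2203) = 0.0000. V = [p*·0.0000 + (1−p*)·0.0000]/1.37 = 0.0000. B = V − Δ·S = 0.0000.
(1,1): S=269.2800. Δ = (V_up−V_dn)/(S_up−S_dn) = (50.0000−0.0000)/(387.7632−169.6464) = 0.2292. V = [p*·50.0000 + (1−p*)·0.0000]/1.37 = 33.3423. B = V − Δ·S = -28.3861.
(0,0): S=187.0000. Δ = (V_up−V_dn)/(S_up−S_dn) = (33.3423−0.0000)/(269.2800−117.8100) = 0.2201. V = [p*·33.3423 + (1−p*)·0.0000]/1.37 = 22.2342. B = V − Δ·S = -18.9291.
Each (Δ,B) replicates both successor values, so the strategy is self-financing and V0 is arbitrage-free.

(0,0): Delta=0.2201 Bond=-18.9291
(1,0): Delta=0.0000 Bond=0.0000
(1,1): Delta=0.2292 Bond=-28.3861
V0=22.2342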